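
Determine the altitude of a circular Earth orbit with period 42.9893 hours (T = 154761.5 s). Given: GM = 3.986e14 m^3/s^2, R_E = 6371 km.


T = 154761.5 s
r = (mu*T^2/(4*pi^2))^(1/3) = (3.986e14 * 154761.5^2 / (4*pi^2))^(1/3)
r = 6.2301878e+07 m = 62301.8782 km
alt = r - R_E = 62301.8782 - 6371 = 55930.8782 km

55930.8782 km


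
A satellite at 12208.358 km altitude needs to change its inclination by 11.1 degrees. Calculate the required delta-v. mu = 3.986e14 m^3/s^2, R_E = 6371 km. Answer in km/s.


r = 18579.3580 km = 1.8579358e+07 m
V = sqrt(mu/r) = 4631.8373 m/s
di = 11.1 deg = 0.1937315 rad
dV = 2*V*sin(di/2) = 2*4631.8373*sin(0.09686577)
dV = 895.9304 m/s = 0.8959304 km/s

0.8959 km/s


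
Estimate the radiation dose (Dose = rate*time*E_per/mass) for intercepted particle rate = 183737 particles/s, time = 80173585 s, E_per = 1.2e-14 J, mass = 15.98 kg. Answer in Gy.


Total energy deposited = rate * time * E_per
  = 183737 * 80173585 * 1.2e-14 = 0.1767702 J
Dose = E_total / mass = 0.1767702 / 15.98
Dose = 0.01106197 Gy

0.0111 Gy


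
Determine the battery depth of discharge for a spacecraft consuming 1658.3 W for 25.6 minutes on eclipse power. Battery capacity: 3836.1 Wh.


E_used = P * t / 60 = 1658.3 * 25.6 / 60 = 707.5413 Wh
DOD = E_used / E_total * 100 = 707.5413 / 3836.1 * 100
DOD = 18.4443 %

18.4443 %


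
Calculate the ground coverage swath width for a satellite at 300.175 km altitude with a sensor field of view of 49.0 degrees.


FOV = 49.0 deg = 0.8552113 rad
swath = 2 * alt * tan(FOV/2) = 2 * 300.175 * tan(0.4276057)
swath = 2 * 300.175 * 0.4557263
swath = 273.5953 km

273.5953 km


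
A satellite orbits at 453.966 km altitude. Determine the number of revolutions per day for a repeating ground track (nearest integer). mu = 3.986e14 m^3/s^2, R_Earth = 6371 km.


r = 6.824966e+06 m
T = 2*pi*sqrt(r^3/mu) = 5611.2802 s = 93.5213 min
revs/day = 1440 / 93.5213 = 15.3976
Rounded: 15 revolutions per day

15 revolutions per day


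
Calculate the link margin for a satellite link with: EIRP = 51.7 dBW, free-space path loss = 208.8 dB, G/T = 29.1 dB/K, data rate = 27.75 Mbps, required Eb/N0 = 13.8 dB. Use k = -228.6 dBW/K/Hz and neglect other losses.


C/N0 = EIRP - FSPL + G/T - k = 51.7 - 208.8 + 29.1 - (-228.6)
C/N0 = 100.6000 dB-Hz
R_b = 27.75 Mbps = 2.775e+07 bps -> 10*log10(R_b) = 74.4326 dB-Hz
Eb/N0 = C/N0 - 10*log10(R_b) = 100.6000 - 74.4326 = 26.1674 dB
Margin = Eb/N0 - Eb/N0_req = 26.1674 - 13.8 = 12.3674 dB (link closes)

12.3674 dB


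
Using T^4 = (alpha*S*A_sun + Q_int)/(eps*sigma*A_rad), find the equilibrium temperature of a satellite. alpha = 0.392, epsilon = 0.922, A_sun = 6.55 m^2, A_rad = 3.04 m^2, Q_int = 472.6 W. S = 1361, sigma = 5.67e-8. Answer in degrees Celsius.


Numerator = alpha*S*A_sun + Q_int = 0.392*1361*6.55 + 472.6 = 3967.1036 W
Denominator = eps*sigma*A_rad = 0.922*5.67e-8*3.04 = 1.589233e-07 W/K^4
T^4 = 2.4962379e+10 K^4
T = 397.4857 K = 124.3357 C

124.3357 degrees Celsius


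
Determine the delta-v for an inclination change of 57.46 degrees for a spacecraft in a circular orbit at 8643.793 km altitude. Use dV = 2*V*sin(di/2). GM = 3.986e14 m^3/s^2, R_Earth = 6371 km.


r = 15014.7930 km = 1.5014793e+07 m
V = sqrt(mu/r) = 5152.3929 m/s
di = 57.46 deg = 1.0029 rad
dV = 2*V*sin(di/2) = 2*5152.3929*sin(0.5014331)
dV = 4953.3323 m/s = 4.9533 km/s

4.9533 km/s


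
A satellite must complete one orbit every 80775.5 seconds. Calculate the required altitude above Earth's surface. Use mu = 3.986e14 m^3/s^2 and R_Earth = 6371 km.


T = 80775.5 s
r = (mu*T^2/(4*pi^2))^(1/3) = (3.986e14 * 80775.5^2 / (4*pi^2))^(1/3)
r = 4.0387375e+07 m = 40387.3746 km
alt = r - R_E = 40387.3746 - 6371 = 34016.3746 km

34016.3746 km


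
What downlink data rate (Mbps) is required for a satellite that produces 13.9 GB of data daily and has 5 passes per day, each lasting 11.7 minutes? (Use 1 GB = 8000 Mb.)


total contact time = 5 * 11.7 * 60 = 3510.0000 s
data = 13.9 GB = 111200.0000 Mb
rate = 111200.0000 / 3510.0000 = 31.6809 Mbps

31.6809 Mbps


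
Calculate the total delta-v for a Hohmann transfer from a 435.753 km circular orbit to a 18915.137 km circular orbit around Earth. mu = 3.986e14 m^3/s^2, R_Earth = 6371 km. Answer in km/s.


r1 = 6806.7530 km = 6.806753e+06 m
r2 = 25286.1370 km = 2.5286137e+07 m
dv1 = sqrt(mu/r1)*(sqrt(2*r2/(r1+r2)) - 1) = 1953.7572 m/s
dv2 = sqrt(mu/r2)*(1 - sqrt(2*r1/(r1+r2))) = 1384.4596 m/s
total dv = |dv1| + |dv2| = 1953.7572 + 1384.4596 = 3338.2168 m/s = 3.3382 km/s

3.3382 km/s


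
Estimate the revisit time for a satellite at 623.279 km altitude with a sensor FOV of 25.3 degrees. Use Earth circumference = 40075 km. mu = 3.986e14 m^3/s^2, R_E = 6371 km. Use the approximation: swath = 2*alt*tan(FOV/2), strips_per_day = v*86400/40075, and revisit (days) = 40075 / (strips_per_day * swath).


swath = 2*623.279*tan(0.2207842) = 279.7811 km
v = sqrt(mu/r) = 7549.1346 m/s = 7.5491 km/s
strips/day = v*86400/40075 = 7.5491*86400/40075 = 16.2756
coverage/day = strips * swath = 16.2756 * 279.7811 = 4553.6097 km
revisit = 40075 / 4553.6097 = 8.8007 days

8.8007 days


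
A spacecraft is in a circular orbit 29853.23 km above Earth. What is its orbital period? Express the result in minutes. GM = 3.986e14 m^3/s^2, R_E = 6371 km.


r = 36224.2300 km = 3.622423e+07 m
T = 2*pi*sqrt(r^3/mu) = 2*pi*sqrt(4.7533248e+22 / 3.986e14)
T = 68613.5619 s = 1143.5594 min

1143.5594 minutes


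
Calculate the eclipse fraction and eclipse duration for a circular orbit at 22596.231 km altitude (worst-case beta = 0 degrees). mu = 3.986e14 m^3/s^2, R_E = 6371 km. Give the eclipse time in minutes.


r = 28967.2310 km
T = 817.7498 min
Eclipse fraction = arcsin(R_E/r)/pi = arcsin(6371.0000/28967.2310)/pi
= arcsin(0.2199382)/pi = 0.07058557
Eclipse duration = 0.07058557 * 817.7498 = 57.7213 min

57.7213 minutes


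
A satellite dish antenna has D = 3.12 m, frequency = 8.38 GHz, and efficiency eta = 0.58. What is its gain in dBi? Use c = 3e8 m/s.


lambda = c/f = 3e8 / 8.38e+09 = 0.03579952 m
G = eta*(pi*D/lambda)^2 = 0.58*(pi*3.12/0.03579952)^2
G = 43479.2911 (linear)
G = 10*log10(43479.2911) = 46.3828 dBi

46.3828 dBi


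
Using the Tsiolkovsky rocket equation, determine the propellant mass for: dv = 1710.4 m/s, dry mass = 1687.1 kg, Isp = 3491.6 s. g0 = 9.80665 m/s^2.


ve = Isp * g0 = 3491.6 * 9.80665 = 34240.899140 m/s
mass ratio = exp(dv/ve) = exp(1710.4/34240.899140) = 1.05122059
m_prop = m_dry * (mr - 1) = 1687.1 * (1.05122059 - 1)
m_prop = 86.4143 kg

86.4143 kg


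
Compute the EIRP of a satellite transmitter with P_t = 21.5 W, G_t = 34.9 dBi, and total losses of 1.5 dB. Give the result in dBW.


Pt = 21.5 W = 13.3244 dBW
EIRP = Pt_dBW + Gt - losses = 13.3244 + 34.9 - 1.5 = 46.7244 dBW

46.7244 dBW


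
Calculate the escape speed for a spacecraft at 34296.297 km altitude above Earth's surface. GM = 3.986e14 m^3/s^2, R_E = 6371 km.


r = 6371.0 + 34296.297 = 40667.2970 km = 4.0667297e+07 m
v_esc = sqrt(2*mu/r) = sqrt(2*3.986e14 / 4.0667297e+07)
v_esc = 4427.5247 m/s = 4.4275 km/s

4.4275 km/s


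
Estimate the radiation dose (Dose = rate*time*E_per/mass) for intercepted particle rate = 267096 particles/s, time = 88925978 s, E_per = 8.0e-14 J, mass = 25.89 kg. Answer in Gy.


Total energy deposited = rate * time * E_per
  = 267096 * 88925978 * 8.0e-14 = 1.9001 J
Dose = E_total / mass = 1.9001 / 25.89
Dose = 0.07339289 Gy

0.0734 Gy


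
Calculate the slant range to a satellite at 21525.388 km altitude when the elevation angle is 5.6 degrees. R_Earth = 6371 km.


h = 21525.388 km, el = 5.6 deg
d = -R_E*sin(el) + sqrt((R_E*sin(el))^2 + 2*R_E*h + h^2)
d = -6371.0000*sin(0.09773844) + sqrt((6371.0000*0.0975829)^2 + 2*6371.0000*21525.388 + 21525.388^2)
d = 26544.5529 km

26544.5529 km


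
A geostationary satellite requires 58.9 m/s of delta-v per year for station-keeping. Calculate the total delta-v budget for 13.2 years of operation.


dV = rate * years = 58.9 * 13.2
dV = 777.4800 m/s

777.4800 m/s


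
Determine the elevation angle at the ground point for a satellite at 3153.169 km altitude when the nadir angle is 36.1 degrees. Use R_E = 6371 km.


r = R_E + alt = 9524.1690 km
Law of sines in the satellite / Earth-center / ground-point triangle:
  sin(nadir)/R_E = sin(90 + el)/r  =>  cos(el) = (r/R_E)*sin(nadir)
cos(el) = (9524.1690 / 6371.0000) * sin(36.1 deg) = 0.8808045
el = arccos(0.8808045) = 28.2604 deg
(Earth-central angle = 90 - nadir - el = 25.6396 deg)

28.2604 degrees


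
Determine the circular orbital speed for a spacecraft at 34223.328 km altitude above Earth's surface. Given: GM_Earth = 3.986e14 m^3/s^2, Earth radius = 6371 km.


r = R_E + alt = 6371.0 + 34223.328 = 40594.3280 km = 4.0594328e+07 m
v = sqrt(mu/r) = sqrt(3.986e14 / 4.0594328e+07) = 3133.5452 m/s = 3.1335 km/s

3.1335 km/s


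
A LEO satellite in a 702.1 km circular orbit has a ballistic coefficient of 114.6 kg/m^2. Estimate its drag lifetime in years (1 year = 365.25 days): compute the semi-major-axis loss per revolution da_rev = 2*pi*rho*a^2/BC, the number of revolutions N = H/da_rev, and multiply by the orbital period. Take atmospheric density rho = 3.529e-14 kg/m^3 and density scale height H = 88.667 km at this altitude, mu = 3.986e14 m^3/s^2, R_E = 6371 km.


a = R_E + alt = 7073.1000 km = 7.0731e+06 m
da_rev = 2*pi*rho*a^2/BC = 2*pi*3.529e-14*(7.0731e+06)^2/114.6 = 0.096798027 m per revolution
N = H/da_rev = 88667.0000 m / 0.096798027 m = 916000.0747 revolutions
P = 2*pi*sqrt(a^3/mu) = 5920.0574 s
lifetime = N*P = 916000.0747 * 5920.0574 = 5.422773e+09 s = 62763.5768 days
years = 62763.5768 / 365.25 = 171.8373 years

171.8373 years


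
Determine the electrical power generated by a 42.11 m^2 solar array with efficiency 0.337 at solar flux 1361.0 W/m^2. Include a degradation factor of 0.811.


P = area * eta * S * degradation
P = 42.11 * 0.337 * 1361.0 * 0.811
P = 15663.6915 W

15663.6915 W


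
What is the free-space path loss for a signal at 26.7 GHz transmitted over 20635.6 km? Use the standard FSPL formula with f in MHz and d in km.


f = 26.7 GHz = 26700.0000 MHz
d = 20635.6 km
FSPL = 32.44 + 20*log10(26700.0000) + 20*log10(20635.6)
FSPL = 32.44 + 88.5302 + 86.2923
FSPL = 207.2626 dB

207.2626 dB


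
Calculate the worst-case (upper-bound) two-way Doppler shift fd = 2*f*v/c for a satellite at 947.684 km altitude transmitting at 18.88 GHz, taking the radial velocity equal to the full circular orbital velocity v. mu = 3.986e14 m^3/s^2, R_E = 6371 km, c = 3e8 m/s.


r = 7.318684e+06 m
v = sqrt(mu/r) = 7379.9284 m/s (worst-case radial velocity)
f = 18.88 GHz = 1.888e+10 Hz
fd = 2*f*v/c = 2*1.888e+10*7379.9284/3.0e+08
fd = 928886.9898 Hz

928886.9898 Hz


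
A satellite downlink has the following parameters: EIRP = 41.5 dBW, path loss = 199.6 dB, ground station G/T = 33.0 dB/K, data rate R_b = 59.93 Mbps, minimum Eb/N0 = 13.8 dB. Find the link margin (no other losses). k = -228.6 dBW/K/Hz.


C/N0 = EIRP - FSPL + G/T - k = 41.5 - 199.6 + 33.0 - (-228.6)
C/N0 = 103.5000 dB-Hz
R_b = 59.93 Mbps = 5.993e+07 bps -> 10*log10(R_b) = 77.7764 dB-Hz
Eb/N0 = C/N0 - 10*log10(R_b) = 103.5000 - 77.7764 = 25.7236 dB
Margin = Eb/N0 - Eb/N0_req = 25.7236 - 13.8 = 11.9236 dB (link closes)

11.9236 dB


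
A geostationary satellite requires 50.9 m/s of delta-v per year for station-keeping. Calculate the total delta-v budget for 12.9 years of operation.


dV = rate * years = 50.9 * 12.9
dV = 656.6100 m/s

656.6100 m/s


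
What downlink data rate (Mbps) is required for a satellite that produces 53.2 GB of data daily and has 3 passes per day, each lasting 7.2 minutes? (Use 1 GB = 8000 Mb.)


total contact time = 3 * 7.2 * 60 = 1296.0000 s
data = 53.2 GB = 425600.0000 Mb
rate = 425600.0000 / 1296.0000 = 328.3951 Mbps

328.3951 Mbps


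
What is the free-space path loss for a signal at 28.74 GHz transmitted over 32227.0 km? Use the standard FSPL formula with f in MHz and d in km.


f = 28.74 GHz = 28740.0000 MHz
d = 32227.0 km
FSPL = 32.44 + 20*log10(28740.0000) + 20*log10(32227.0)
FSPL = 32.44 + 89.1697 + 90.1644
FSPL = 211.7741 dB

211.7741 dB


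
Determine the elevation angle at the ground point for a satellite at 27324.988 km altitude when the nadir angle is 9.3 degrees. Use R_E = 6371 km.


r = R_E + alt = 33695.9880 km
Law of sines in the satellite / Earth-center / ground-point triangle:
  sin(nadir)/R_E = sin(90 + el)/r  =>  cos(el) = (r/R_E)*sin(nadir)
cos(el) = (33695.9880 / 6371.0000) * sin(9.3 deg) = 0.8547168
el = arccos(0.8547168) = 31.2715 deg
(Earth-central angle = 90 - nadir - el = 49.4285 deg)

31.2715 degrees


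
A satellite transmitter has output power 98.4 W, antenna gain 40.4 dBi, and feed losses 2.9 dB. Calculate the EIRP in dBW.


Pt = 98.4 W = 19.9300 dBW
EIRP = Pt_dBW + Gt - losses = 19.9300 + 40.4 - 2.9 = 57.4300 dBW

57.4300 dBW


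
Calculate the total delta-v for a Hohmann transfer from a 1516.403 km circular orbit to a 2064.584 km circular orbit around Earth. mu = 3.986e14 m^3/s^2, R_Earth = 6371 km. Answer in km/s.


r1 = 7887.4030 km = 7.887403e+06 m
r2 = 8435.5840 km = 8.435584e+06 m
dv1 = sqrt(mu/r1)*(sqrt(2*r2/(r1+r2)) - 1) = 118.3845 m/s
dv2 = sqrt(mu/r2)*(1 - sqrt(2*r1/(r1+r2))) = 116.4122 m/s
total dv = |dv1| + |dv2| = 118.3845 + 116.4122 = 234.7967 m/s = 0.2347967 km/s

0.2348 km/s


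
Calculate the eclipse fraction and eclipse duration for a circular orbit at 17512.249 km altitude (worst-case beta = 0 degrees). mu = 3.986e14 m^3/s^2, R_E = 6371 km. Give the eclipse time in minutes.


r = 23883.2490 km
T = 612.2095 min
Eclipse fraction = arcsin(R_E/r)/pi = arcsin(6371.0000/23883.2490)/pi
= arcsin(0.266756)/pi = 0.08595178
Eclipse duration = 0.08595178 * 612.2095 = 52.6205 min

52.6205 minutes


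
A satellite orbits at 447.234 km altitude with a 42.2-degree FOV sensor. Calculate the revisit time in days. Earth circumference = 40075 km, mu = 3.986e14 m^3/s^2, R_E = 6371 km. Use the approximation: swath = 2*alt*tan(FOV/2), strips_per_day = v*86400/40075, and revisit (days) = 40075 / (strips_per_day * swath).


swath = 2*447.234*tan(0.3682645) = 345.1465 km
v = sqrt(mu/r) = 7645.9719 m/s = 7.6460 km/s
strips/day = v*86400/40075 = 7.6460*86400/40075 = 16.4844
coverage/day = strips * swath = 16.4844 * 345.1465 = 5689.5295 km
revisit = 40075 / 5689.5295 = 7.0436 days

7.0436 days


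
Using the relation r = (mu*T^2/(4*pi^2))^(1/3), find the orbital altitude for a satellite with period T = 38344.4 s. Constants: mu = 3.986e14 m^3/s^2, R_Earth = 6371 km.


T = 38344.4 s
r = (mu*T^2/(4*pi^2))^(1/3) = (3.986e14 * 38344.4^2 / (4*pi^2))^(1/3)
r = 2.4576903e+07 m = 24576.9027 km
alt = r - R_E = 24576.9027 - 6371 = 18205.9027 km

18205.9027 km


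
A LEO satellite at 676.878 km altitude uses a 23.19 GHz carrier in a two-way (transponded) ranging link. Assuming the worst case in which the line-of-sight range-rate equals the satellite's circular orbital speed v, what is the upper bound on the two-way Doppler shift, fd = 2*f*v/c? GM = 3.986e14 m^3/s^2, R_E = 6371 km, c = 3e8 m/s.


r = 7.047878e+06 m
v = sqrt(mu/r) = 7520.3743 m/s (worst-case radial velocity)
f = 23.19 GHz = 2.319e+10 Hz
fd = 2*f*v/c = 2*2.319e+10*7520.3743/3.0e+08
fd = 1.1626499e+06 Hz

1.1626e+06 Hz


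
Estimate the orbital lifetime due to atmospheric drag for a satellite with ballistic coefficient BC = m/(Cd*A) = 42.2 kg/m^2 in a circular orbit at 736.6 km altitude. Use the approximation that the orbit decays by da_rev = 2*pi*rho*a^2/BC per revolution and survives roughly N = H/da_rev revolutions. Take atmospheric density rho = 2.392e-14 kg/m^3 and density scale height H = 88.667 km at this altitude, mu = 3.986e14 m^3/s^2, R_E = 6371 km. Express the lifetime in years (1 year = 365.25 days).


a = R_E + alt = 7107.6000 km = 7.1076e+06 m
da_rev = 2*pi*rho*a^2/BC = 2*pi*2.392e-14*(7.1076e+06)^2/42.2 = 0.179917973 m per revolution
N = H/da_rev = 88667.0000 m / 0.179917973 m = 492819.0242 revolutions
P = 2*pi*sqrt(a^3/mu) = 5963.4240 s
lifetime = N*P = 492819.0242 * 5963.4240 = 2.9388888e+09 s = 34014.9167 days
years = 34014.9167 / 365.25 = 93.1278 years

93.1278 years


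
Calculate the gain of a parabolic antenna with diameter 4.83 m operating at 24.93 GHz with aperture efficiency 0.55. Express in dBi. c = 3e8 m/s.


lambda = c/f = 3e8 / 2.493e+10 = 0.01203369 m
G = eta*(pi*D/lambda)^2 = 0.55*(pi*4.83/0.01203369)^2
G = 874497.8457 (linear)
G = 10*log10(874497.8457) = 59.4176 dBi

59.4176 dBi


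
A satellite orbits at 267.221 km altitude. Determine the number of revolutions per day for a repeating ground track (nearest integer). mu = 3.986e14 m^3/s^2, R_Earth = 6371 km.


r = 6.638221e+06 m
T = 2*pi*sqrt(r^3/mu) = 5382.5588 s = 89.7093 min
revs/day = 1440 / 89.7093 = 16.0518
Rounded: 16 revolutions per day

16 revolutions per day


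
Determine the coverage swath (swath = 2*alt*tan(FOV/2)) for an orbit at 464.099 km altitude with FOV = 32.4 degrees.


FOV = 32.4 deg = 0.5654867 rad
swath = 2 * alt * tan(FOV/2) = 2 * 464.099 * tan(0.2827433)
swath = 2 * 464.099 * 0.2905269
swath = 269.6664 km

269.6664 km


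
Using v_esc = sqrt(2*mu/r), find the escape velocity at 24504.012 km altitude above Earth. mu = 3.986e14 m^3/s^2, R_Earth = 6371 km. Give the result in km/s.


r = 6371.0 + 24504.012 = 30875.0120 km = 3.0875012e+07 m
v_esc = sqrt(2*mu/r) = sqrt(2*3.986e14 / 3.0875012e+07)
v_esc = 5081.3613 m/s = 5.0814 km/s

5.0814 km/s


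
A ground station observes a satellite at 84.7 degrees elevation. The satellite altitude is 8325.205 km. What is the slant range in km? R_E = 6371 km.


h = 8325.205 km, el = 84.7 deg
d = -R_E*sin(el) + sqrt((R_E*sin(el))^2 + 2*R_E*h + h^2)
d = -6371.0000*sin(1.4783) + sqrt((6371.0000*0.9957247)^2 + 2*6371.0000*8325.205 + 8325.205^2)
d = 8340.6554 km

8340.6554 km


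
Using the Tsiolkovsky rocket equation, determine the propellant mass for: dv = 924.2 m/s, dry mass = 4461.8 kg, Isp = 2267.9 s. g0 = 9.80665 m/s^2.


ve = Isp * g0 = 2267.9 * 9.80665 = 22240.501535 m/s
mass ratio = exp(dv/ve) = exp(924.2/22240.501535) = 1.04243030
m_prop = m_dry * (mr - 1) = 4461.8 * (1.04243030 - 1)
m_prop = 189.3155 kg

189.3155 kg


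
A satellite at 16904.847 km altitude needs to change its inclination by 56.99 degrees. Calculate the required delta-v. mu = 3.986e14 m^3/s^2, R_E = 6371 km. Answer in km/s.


r = 23275.8470 km = 2.3275847e+07 m
V = sqrt(mu/r) = 4138.2422 m/s
di = 56.99 deg = 0.9946631 rad
dV = 2*V*sin(di/2) = 2*4138.2422*sin(0.4973316)
dV = 3948.5622 m/s = 3.9486 km/s

3.9486 km/s


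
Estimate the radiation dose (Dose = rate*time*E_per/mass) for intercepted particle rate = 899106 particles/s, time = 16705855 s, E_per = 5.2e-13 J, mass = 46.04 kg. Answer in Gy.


Total energy deposited = rate * time * E_per
  = 899106 * 16705855 * 5.2e-13 = 7.8106 J
Dose = E_total / mass = 7.8106 / 46.04
Dose = 0.1696476 Gy

0.1696 Gy


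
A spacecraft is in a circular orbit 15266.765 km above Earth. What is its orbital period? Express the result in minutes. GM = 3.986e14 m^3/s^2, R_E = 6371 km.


r = 21637.7650 km = 2.1637765e+07 m
T = 2*pi*sqrt(r^3/mu) = 2*pi*sqrt(1.0130647e+22 / 3.986e14)
T = 31675.9625 s = 527.9327 min

527.9327 minutes


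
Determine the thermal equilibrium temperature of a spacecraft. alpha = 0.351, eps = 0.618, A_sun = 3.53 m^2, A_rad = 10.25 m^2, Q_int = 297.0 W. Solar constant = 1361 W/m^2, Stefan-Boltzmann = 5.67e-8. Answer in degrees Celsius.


Numerator = alpha*S*A_sun + Q_int = 0.351*1361*3.53 + 297.0 = 1983.3198 W
Denominator = eps*sigma*A_rad = 0.618*5.67e-8*10.25 = 3.5916615e-07 W/K^4
T^4 = 5.5220121e+09 K^4
T = 272.5991 K = -0.5509496 C

-0.5509 degrees Celsius


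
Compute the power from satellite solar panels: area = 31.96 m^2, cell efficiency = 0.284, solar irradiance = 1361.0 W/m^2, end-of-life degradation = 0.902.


P = area * eta * S * degradation
P = 31.96 * 0.284 * 1361.0 * 0.902
P = 11142.6830 W

11142.6830 W


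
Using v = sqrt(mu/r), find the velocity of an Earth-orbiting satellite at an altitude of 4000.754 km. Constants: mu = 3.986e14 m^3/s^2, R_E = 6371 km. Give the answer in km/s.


r = R_E + alt = 6371.0 + 4000.754 = 10371.7540 km = 1.0371754e+07 m
v = sqrt(mu/r) = sqrt(3.986e14 / 1.0371754e+07) = 6199.2984 m/s = 6.1993 km/s

6.1993 km/s


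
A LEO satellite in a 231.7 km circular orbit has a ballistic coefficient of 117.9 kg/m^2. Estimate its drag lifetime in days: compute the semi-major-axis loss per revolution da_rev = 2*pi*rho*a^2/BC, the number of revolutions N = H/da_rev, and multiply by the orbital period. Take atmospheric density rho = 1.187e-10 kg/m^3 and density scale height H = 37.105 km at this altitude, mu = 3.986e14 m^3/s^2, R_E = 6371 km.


a = R_E + alt = 6602.7000 km = 6.6027e+06 m
da_rev = 2*pi*rho*a^2/BC = 2*pi*1.187e-10*(6.6027e+06)^2/117.9 = 275.778187 m per revolution
N = H/da_rev = 37105.0000 m / 275.778187 m = 134.5465 revolutions
P = 2*pi*sqrt(a^3/mu) = 5339.4137 s
lifetime = N*P = 134.5465 * 5339.4137 = 718399.6173 s = 8.3148 days

8.3148 days


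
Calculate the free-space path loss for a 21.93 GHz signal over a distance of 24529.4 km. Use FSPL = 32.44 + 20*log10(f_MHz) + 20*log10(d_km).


f = 21.93 GHz = 21930.0000 MHz
d = 24529.4 km
FSPL = 32.44 + 20*log10(21930.0000) + 20*log10(24529.4)
FSPL = 32.44 + 86.8208 + 87.7937
FSPL = 207.0545 dB

207.0545 dB


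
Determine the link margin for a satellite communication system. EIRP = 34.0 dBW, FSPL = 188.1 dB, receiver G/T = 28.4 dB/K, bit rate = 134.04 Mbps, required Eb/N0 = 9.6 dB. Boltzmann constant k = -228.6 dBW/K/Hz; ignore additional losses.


C/N0 = EIRP - FSPL + G/T - k = 34.0 - 188.1 + 28.4 - (-228.6)
C/N0 = 102.9000 dB-Hz
R_b = 134.04 Mbps = 1.3404e+08 bps -> 10*log10(R_b) = 81.2723 dB-Hz
Eb/N0 = C/N0 - 10*log10(R_b) = 102.9000 - 81.2723 = 21.6277 dB
Margin = Eb/N0 - Eb/N0_req = 21.6277 - 9.6 = 12.0277 dB (link closes)

12.0277 dB


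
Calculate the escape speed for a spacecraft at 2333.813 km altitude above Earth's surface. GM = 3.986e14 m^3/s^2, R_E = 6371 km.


r = 6371.0 + 2333.813 = 8704.8130 km = 8.704813e+06 m
v_esc = sqrt(2*mu/r) = sqrt(2*3.986e14 / 8.704813e+06)
v_esc = 9569.8234 m/s = 9.5698 km/s

9.5698 km/s


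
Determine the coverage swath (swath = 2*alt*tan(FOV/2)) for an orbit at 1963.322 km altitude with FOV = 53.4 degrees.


FOV = 53.4 deg = 0.9320058 rad
swath = 2 * alt * tan(FOV/2) = 2 * 1963.322 * tan(0.4660029)
swath = 2 * 1963.322 * 0.5029476
swath = 1974.8962 km

1974.8962 km


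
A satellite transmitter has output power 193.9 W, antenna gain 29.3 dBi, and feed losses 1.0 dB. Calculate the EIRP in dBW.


Pt = 193.9 W = 22.8758 dBW
EIRP = Pt_dBW + Gt - losses = 22.8758 + 29.3 - 1.0 = 51.1758 dBW

51.1758 dBW


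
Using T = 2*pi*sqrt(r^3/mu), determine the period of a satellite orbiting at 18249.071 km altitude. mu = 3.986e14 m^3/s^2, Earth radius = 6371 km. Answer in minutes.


r = 24620.0710 km = 2.4620071e+07 m
T = 2*pi*sqrt(r^3/mu) = 2*pi*sqrt(1.4923404e+22 / 3.986e14)
T = 38445.4698 s = 640.7578 min

640.7578 minutes


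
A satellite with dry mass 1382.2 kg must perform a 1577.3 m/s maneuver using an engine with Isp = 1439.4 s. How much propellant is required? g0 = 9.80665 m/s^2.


ve = Isp * g0 = 1439.4 * 9.80665 = 14115.692010 m/s
mass ratio = exp(dv/ve) = exp(1577.3/14115.692010) = 1.11822308
m_prop = m_dry * (mr - 1) = 1382.2 * (1.11822308 - 1)
m_prop = 163.4079 kg

163.4079 kg


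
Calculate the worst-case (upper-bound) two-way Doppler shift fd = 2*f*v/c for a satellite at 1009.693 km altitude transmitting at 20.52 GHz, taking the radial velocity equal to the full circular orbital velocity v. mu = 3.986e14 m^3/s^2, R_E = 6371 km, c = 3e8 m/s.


r = 7.380693e+06 m
v = sqrt(mu/r) = 7348.8617 m/s (worst-case radial velocity)
f = 20.52 GHz = 2.052e+10 Hz
fd = 2*f*v/c = 2*2.052e+10*7348.8617/3.0e+08
fd = 1.0053243e+06 Hz

1.0053e+06 Hz


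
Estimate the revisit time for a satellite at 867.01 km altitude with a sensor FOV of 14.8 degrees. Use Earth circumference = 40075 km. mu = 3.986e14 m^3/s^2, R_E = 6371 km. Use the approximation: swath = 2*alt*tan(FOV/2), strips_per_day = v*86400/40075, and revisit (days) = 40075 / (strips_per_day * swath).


swath = 2*867.01*tan(0.1291544) = 225.2099 km
v = sqrt(mu/r) = 7420.9424 m/s = 7.4209 km/s
strips/day = v*86400/40075 = 7.4209*86400/40075 = 15.9992
coverage/day = strips * swath = 15.9992 * 225.2099 = 3603.1862 km
revisit = 40075 / 3603.1862 = 11.1221 days

11.1221 days


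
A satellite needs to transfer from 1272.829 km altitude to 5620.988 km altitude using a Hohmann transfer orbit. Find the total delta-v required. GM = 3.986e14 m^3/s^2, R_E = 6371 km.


r1 = 7643.8290 km = 7.643829e+06 m
r2 = 11991.9880 km = 1.1991988e+07 m
dv1 = sqrt(mu/r1)*(sqrt(2*r2/(r1+r2)) - 1) = 759.5891 m/s
dv2 = sqrt(mu/r2)*(1 - sqrt(2*r1/(r1+r2))) = 678.2296 m/s
total dv = |dv1| + |dv2| = 759.5891 + 678.2296 = 1437.8187 m/s = 1.4378 km/s

1.4378 km/s


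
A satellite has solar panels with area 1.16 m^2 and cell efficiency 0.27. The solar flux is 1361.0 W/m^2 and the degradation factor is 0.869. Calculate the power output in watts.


P = area * eta * S * degradation
P = 1.16 * 0.27 * 1361.0 * 0.869
P = 370.4245 W

370.4245 W


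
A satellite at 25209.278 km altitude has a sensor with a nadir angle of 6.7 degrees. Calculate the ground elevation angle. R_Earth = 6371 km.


r = R_E + alt = 31580.2780 km
Law of sines in the satellite / Earth-center / ground-point triangle:
  sin(nadir)/R_E = sin(90 + el)/r  =>  cos(el) = (r/R_E)*sin(nadir)
cos(el) = (31580.2780 / 6371.0000) * sin(6.7 deg) = 0.5783228
el = arccos(0.5783228) = 54.6673 deg
(Earth-central angle = 90 - nadir - el = 28.6327 deg)

54.6673 degrees


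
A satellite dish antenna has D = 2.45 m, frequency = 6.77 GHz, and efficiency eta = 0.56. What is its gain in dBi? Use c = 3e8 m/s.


lambda = c/f = 3e8 / 6.77e+09 = 0.04431315 m
G = eta*(pi*D/lambda)^2 = 0.56*(pi*2.45/0.04431315)^2
G = 16894.8667 (linear)
G = 10*log10(16894.8667) = 42.2775 dBi

42.2775 dBi


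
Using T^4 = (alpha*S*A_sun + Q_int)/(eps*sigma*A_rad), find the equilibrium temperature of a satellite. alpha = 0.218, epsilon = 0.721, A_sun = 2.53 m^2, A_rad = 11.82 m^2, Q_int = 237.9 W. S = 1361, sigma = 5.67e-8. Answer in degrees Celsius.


Numerator = alpha*S*A_sun + Q_int = 0.218*1361*2.53 + 237.9 = 988.5459 W
Denominator = eps*sigma*A_rad = 0.721*5.67e-8*11.82 = 4.8320987e-07 W/K^4
T^4 = 2.04579e+09 K^4
T = 212.6744 K = -60.4756 C

-60.4756 degrees Celsius


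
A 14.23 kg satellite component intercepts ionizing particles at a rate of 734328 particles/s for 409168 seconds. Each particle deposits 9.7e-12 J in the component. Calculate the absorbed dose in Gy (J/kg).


Total energy deposited = rate * time * E_per
  = 734328 * 409168 * 9.7e-12 = 2.9145 J
Dose = E_total / mass = 2.9145 / 14.23
Dose = 0.2048135 Gy

0.2048 Gy


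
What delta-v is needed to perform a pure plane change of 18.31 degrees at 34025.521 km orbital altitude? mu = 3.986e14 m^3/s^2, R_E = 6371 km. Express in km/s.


r = 40396.5210 km = 4.0396521e+07 m
V = sqrt(mu/r) = 3141.2078 m/s
di = 18.31 deg = 0.3195698 rad
dV = 2*V*sin(di/2) = 2*3141.2078*sin(0.1597849)
dV = 999.5690 m/s = 0.999569 km/s

0.9996 km/s


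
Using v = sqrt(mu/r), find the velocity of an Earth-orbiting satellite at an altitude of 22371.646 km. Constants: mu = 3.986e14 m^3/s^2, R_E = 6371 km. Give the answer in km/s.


r = R_E + alt = 6371.0 + 22371.646 = 28742.6460 km = 2.8742646e+07 m
v = sqrt(mu/r) = sqrt(3.986e14 / 2.8742646e+07) = 3723.9623 m/s = 3.7240 km/s

3.7240 km/s


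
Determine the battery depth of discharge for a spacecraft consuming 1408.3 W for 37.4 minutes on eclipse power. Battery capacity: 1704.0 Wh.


E_used = P * t / 60 = 1408.3 * 37.4 / 60 = 877.8403 Wh
DOD = E_used / E_total * 100 = 877.8403 / 1704.0 * 100
DOD = 51.5165 %

51.5165 %


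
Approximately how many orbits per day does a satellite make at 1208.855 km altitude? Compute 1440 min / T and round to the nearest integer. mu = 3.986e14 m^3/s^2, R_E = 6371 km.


r = 7.579855e+06 m
T = 2*pi*sqrt(r^3/mu) = 6567.5376 s = 109.4590 min
revs/day = 1440 / 109.4590 = 13.1556
Rounded: 13 revolutions per day

13 revolutions per day


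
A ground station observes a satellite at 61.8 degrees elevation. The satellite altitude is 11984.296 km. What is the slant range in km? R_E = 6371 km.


h = 11984.296 km, el = 61.8 deg
d = -R_E*sin(el) + sqrt((R_E*sin(el))^2 + 2*R_E*h + h^2)
d = -6371.0000*sin(1.0786) + sqrt((6371.0000*0.8813035)^2 + 2*6371.0000*11984.296 + 11984.296^2)
d = 12491.9286 km

12491.9286 km


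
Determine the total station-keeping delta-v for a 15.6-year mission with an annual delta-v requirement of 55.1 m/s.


dV = rate * years = 55.1 * 15.6
dV = 859.5600 m/s

859.5600 m/s


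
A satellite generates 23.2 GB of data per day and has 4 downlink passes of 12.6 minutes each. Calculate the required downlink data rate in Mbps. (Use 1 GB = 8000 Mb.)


total contact time = 4 * 12.6 * 60 = 3024.0000 s
data = 23.2 GB = 185600.0000 Mb
rate = 185600.0000 / 3024.0000 = 61.3757 Mbps

61.3757 Mbps


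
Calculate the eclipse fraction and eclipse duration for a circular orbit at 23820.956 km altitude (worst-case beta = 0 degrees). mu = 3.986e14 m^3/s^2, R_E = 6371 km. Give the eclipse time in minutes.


r = 30191.9560 km
T = 870.1555 min
Eclipse fraction = arcsin(R_E/r)/pi = arcsin(6371.0000/30191.9560)/pi
= arcsin(0.2110165)/pi = 0.06767737
Eclipse duration = 0.06767737 * 870.1555 = 58.8898 min

58.8898 minutes


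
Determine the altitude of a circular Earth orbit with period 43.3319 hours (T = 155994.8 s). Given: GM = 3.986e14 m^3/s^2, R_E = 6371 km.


T = 155994.8 s
r = (mu*T^2/(4*pi^2))^(1/3) = (3.986e14 * 155994.8^2 / (4*pi^2))^(1/3)
r = 6.2632431e+07 m = 62632.4308 km
alt = r - R_E = 62632.4308 - 6371 = 56261.4308 km

56261.4308 km


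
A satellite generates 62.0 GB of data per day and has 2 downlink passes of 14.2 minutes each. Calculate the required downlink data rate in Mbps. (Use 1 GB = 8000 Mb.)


total contact time = 2 * 14.2 * 60 = 1704.0000 s
data = 62.0 GB = 496000.0000 Mb
rate = 496000.0000 / 1704.0000 = 291.0798 Mbps

291.0798 Mbps


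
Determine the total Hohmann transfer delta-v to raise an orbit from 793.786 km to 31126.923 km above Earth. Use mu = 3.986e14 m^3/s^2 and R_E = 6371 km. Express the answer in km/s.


r1 = 7164.7860 km = 7.164786e+06 m
r2 = 37497.9230 km = 3.7497923e+07 m
dv1 = sqrt(mu/r1)*(sqrt(2*r2/(r1+r2)) - 1) = 2206.4835 m/s
dv2 = sqrt(mu/r2)*(1 - sqrt(2*r1/(r1+r2))) = 1413.6018 m/s
total dv = |dv1| + |dv2| = 2206.4835 + 1413.6018 = 3620.0853 m/s = 3.6201 km/s

3.6201 km/s


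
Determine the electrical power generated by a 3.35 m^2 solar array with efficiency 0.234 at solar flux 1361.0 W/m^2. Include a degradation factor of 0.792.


P = area * eta * S * degradation
P = 3.35 * 0.234 * 1361.0 * 0.792
P = 844.9752 W

844.9752 W


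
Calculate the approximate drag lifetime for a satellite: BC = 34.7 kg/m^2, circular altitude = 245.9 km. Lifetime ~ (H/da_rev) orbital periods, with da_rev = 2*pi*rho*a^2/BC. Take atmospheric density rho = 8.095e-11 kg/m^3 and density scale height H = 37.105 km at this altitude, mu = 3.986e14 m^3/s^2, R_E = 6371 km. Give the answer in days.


a = R_E + alt = 6616.9000 km = 6.6169e+06 m
da_rev = 2*pi*rho*a^2/BC = 2*pi*8.095e-11*(6.6169e+06)^2/34.7 = 641.765533 m per revolution
N = H/da_rev = 37105.0000 m / 641.765533 m = 57.8171 revolutions
P = 2*pi*sqrt(a^3/mu) = 5356.6476 s
lifetime = N*P = 57.8171 * 5356.6476 = 309705.6475 s = 3.5846 days

3.5846 days


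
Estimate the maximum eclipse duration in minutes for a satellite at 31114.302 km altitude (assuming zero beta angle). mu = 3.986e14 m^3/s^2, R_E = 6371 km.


r = 37485.3020 km
T = 1203.7921 min
Eclipse fraction = arcsin(R_E/r)/pi = arcsin(6371.0000/37485.3020)/pi
= arcsin(0.1699599)/pi = 0.05436384
Eclipse duration = 0.05436384 * 1203.7921 = 65.4428 min

65.4428 minutes


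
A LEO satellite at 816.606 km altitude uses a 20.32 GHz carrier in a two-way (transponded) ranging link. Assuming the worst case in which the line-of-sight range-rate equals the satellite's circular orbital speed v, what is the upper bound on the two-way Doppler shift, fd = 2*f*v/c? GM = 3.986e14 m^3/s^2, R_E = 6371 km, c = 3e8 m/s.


r = 7.187606e+06 m
v = sqrt(mu/r) = 7446.9170 m/s (worst-case radial velocity)
f = 20.32 GHz = 2.032e+10 Hz
fd = 2*f*v/c = 2*2.032e+10*7446.9170/3.0e+08
fd = 1.008809e+06 Hz

1.0088e+06 Hz


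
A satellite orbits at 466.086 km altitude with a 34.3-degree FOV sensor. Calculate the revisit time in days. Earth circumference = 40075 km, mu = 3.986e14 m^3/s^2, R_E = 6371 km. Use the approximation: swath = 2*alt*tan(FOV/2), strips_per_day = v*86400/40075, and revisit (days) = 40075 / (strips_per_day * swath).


swath = 2*466.086*tan(0.299324) = 287.6643 km
v = sqrt(mu/r) = 7635.4234 m/s = 7.6354 km/s
strips/day = v*86400/40075 = 7.6354*86400/40075 = 16.4616
coverage/day = strips * swath = 16.4616 * 287.6643 = 4735.4280 km
revisit = 40075 / 4735.4280 = 8.4628 days

8.4628 days


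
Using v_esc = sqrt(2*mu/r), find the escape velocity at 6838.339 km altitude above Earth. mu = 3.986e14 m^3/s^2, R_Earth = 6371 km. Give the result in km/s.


r = 6371.0 + 6838.339 = 13209.3390 km = 1.3209339e+07 m
v_esc = sqrt(2*mu/r) = sqrt(2*3.986e14 / 1.3209339e+07)
v_esc = 7768.6061 m/s = 7.7686 km/s

7.7686 km/s


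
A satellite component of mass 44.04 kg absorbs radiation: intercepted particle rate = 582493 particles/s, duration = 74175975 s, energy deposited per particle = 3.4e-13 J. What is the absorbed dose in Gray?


Total energy deposited = rate * time * E_per
  = 582493 * 74175975 * 3.4e-13 = 14.6904 J
Dose = E_total / mass = 14.6904 / 44.04
Dose = 0.3335689 Gy

0.3336 Gy


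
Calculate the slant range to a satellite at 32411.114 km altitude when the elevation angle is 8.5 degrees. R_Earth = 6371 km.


h = 32411.114 km, el = 8.5 deg
d = -R_E*sin(el) + sqrt((R_E*sin(el))^2 + 2*R_E*h + h^2)
d = -6371.0000*sin(0.148353) + sqrt((6371.0000*0.1478094)^2 + 2*6371.0000*32411.114 + 32411.114^2)
d = 37325.1262 km

37325.1262 km


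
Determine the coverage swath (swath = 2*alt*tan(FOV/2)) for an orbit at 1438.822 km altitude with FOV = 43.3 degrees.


FOV = 43.3 deg = 0.7557276 rad
swath = 2 * alt * tan(FOV/2) = 2 * 1438.822 * tan(0.3778638)
swath = 2 * 1438.822 * 0.3969378
swath = 1142.2457 km

1142.2457 km


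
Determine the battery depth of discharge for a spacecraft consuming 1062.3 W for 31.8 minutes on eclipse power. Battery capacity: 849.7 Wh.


E_used = P * t / 60 = 1062.3 * 31.8 / 60 = 563.0190 Wh
DOD = E_used / E_total * 100 = 563.0190 / 849.7 * 100
DOD = 66.2609 %

66.2609 %


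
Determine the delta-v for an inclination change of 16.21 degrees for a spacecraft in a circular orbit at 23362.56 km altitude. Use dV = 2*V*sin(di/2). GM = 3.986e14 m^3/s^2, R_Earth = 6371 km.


r = 29733.5600 km = 2.973356e+07 m
V = sqrt(mu/r) = 3661.3833 m/s
di = 16.21 deg = 0.2829179 rad
dV = 2*V*sin(di/2) = 2*3661.3833*sin(0.1414589)
dV = 1032.4195 m/s = 1.0324 km/s

1.0324 km/s


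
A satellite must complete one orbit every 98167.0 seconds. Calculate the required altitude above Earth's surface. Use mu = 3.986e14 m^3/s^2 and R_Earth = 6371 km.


T = 98167.0 s
r = (mu*T^2/(4*pi^2))^(1/3) = (3.986e14 * 98167.0^2 / (4*pi^2))^(1/3)
r = 4.5994178e+07 m = 45994.1784 km
alt = r - R_E = 45994.1784 - 6371 = 39623.1784 km

39623.1784 km


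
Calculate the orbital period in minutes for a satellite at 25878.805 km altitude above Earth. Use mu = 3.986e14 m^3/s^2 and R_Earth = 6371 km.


r = 32249.8050 km = 3.2249805e+07 m
T = 2*pi*sqrt(r^3/mu) = 2*pi*sqrt(3.3541407e+22 / 3.986e14)
T = 57637.0654 s = 960.6178 min

960.6178 minutes


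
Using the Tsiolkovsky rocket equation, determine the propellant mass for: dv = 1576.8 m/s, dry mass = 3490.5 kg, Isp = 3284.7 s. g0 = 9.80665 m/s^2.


ve = Isp * g0 = 3284.7 * 9.80665 = 32211.903255 m/s
mass ratio = exp(dv/ve) = exp(1576.8/32211.903255) = 1.05016873
m_prop = m_dry * (mr - 1) = 3490.5 * (1.05016873 - 1)
m_prop = 175.1140 kg

175.1140 kg


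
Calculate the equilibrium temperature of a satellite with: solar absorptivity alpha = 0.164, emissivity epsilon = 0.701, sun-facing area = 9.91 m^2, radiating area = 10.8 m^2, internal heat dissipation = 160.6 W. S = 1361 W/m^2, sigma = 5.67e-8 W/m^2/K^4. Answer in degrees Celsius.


Numerator = alpha*S*A_sun + Q_int = 0.164*1361*9.91 + 160.6 = 2372.5516 W
Denominator = eps*sigma*A_rad = 0.701*5.67e-8*10.8 = 4.2926436e-07 W/K^4
T^4 = 5.5270175e+09 K^4
T = 272.6608 K = -0.4891964 C

-0.4892 degrees Celsius


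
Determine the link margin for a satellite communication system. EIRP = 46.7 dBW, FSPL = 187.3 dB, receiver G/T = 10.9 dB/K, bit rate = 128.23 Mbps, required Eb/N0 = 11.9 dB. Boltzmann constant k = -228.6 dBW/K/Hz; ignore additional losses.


C/N0 = EIRP - FSPL + G/T - k = 46.7 - 187.3 + 10.9 - (-228.6)
C/N0 = 98.9000 dB-Hz
R_b = 128.23 Mbps = 1.2823e+08 bps -> 10*log10(R_b) = 81.0799 dB-Hz
Eb/N0 = C/N0 - 10*log10(R_b) = 98.9000 - 81.0799 = 17.8201 dB
Margin = Eb/N0 - Eb/N0_req = 17.8201 - 11.9 = 5.9201 dB (link closes)

5.9201 dB


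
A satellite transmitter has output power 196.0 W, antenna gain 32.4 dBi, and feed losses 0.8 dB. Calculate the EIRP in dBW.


Pt = 196.0 W = 22.9226 dBW
EIRP = Pt_dBW + Gt - losses = 22.9226 + 32.4 - 0.8 = 54.5226 dBW

54.5226 dBW


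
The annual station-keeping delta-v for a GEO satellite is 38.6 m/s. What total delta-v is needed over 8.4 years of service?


dV = rate * years = 38.6 * 8.4
dV = 324.2400 m/s

324.2400 m/s


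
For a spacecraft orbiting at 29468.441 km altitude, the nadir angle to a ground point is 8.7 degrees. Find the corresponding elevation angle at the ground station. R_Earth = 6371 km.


r = R_E + alt = 35839.4410 km
Law of sines in the satellite / Earth-center / ground-point triangle:
  sin(nadir)/R_E = sin(90 + el)/r  =>  cos(el) = (r/R_E)*sin(nadir)
cos(el) = (35839.4410 / 6371.0000) * sin(8.7 deg) = 0.850903
el = arccos(0.850903) = 31.6900 deg
(Earth-central angle = 90 - nadir - el = 49.6100 deg)

31.6900 degrees


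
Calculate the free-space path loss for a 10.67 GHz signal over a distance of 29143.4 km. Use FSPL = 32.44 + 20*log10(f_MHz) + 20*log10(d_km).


f = 10.67 GHz = 10670.0000 MHz
d = 29143.4 km
FSPL = 32.44 + 20*log10(10670.0000) + 20*log10(29143.4)
FSPL = 32.44 + 80.5633 + 89.2908
FSPL = 202.2941 dB

202.2941 dB


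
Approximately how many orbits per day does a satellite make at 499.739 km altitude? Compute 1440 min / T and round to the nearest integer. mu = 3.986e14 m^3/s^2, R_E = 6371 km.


r = 6.870739e+06 m
T = 2*pi*sqrt(r^3/mu) = 5667.8246 s = 94.4637 min
revs/day = 1440 / 94.4637 = 15.2439
Rounded: 15 revolutions per day

15 revolutions per day


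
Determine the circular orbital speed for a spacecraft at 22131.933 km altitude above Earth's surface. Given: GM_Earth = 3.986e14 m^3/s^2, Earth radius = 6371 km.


r = R_E + alt = 6371.0 + 22131.933 = 28502.9330 km = 2.8502933e+07 m
v = sqrt(mu/r) = sqrt(3.986e14 / 2.8502933e+07) = 3739.5890 m/s = 3.7396 km/s

3.7396 km/s


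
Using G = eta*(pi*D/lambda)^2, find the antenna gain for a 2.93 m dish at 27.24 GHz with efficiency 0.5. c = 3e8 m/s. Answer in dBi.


lambda = c/f = 3e8 / 2.724e+10 = 0.01101322 m
G = eta*(pi*D/lambda)^2 = 0.5*(pi*2.93/0.01101322)^2
G = 349282.3879 (linear)
G = 10*log10(349282.3879) = 55.4318 dBi

55.4318 dBi


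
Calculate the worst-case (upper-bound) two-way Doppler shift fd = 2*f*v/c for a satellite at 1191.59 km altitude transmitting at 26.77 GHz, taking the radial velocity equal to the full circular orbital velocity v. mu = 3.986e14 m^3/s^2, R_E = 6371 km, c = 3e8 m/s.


r = 7.56259e+06 m
v = sqrt(mu/r) = 7259.9456 m/s (worst-case radial velocity)
f = 26.77 GHz = 2.677e+10 Hz
fd = 2*f*v/c = 2*2.677e+10*7259.9456/3.0e+08
fd = 1.2956583e+06 Hz

1.2957e+06 Hz
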